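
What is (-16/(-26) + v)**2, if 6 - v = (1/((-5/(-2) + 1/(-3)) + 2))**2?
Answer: 2838971524/66015625 ≈ 43.005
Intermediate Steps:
v = 3714/625 (v = 6 - (1/((-5/(-2) + 1/(-3)) + 2))**2 = 6 - (1/((-5*(-1/2) + 1*(-1/3)) + 2))**2 = 6 - (1/((5/2 - 1/3) + 2))**2 = 6 - (1/(13/6 + 2))**2 = 6 - (1/(25/6))**2 = 6 - (6/25)**2 = 6 - 1*36/625 = 6 - 36/625 = 3714/625 ≈ 5.9424)
(-16/(-26) + v)**2 = (-16/(-26) + 3714/625)**2 = (-16*(-1/26) + 3714/625)**2 = (8/13 + 3714/625)**2 = (53282/8125)**2 = 2838971524/66015625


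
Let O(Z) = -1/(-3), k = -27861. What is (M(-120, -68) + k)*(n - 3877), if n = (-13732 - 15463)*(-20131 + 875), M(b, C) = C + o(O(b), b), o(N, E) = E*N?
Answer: -15723473777667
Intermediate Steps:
O(Z) = ⅓ (O(Z) = -1*(-⅓) = ⅓)
M(b, C) = C + b/3 (M(b, C) = C + b*(⅓) = C + b/3)
n = 562178920 (n = -29195*(-19256) = 562178920)
(M(-120, -68) + k)*(n - 3877) = ((-68 + (⅓)*(-120)) - 27861)*(562178920 - 3877) = ((-68 - 40) - 27861)*562175043 = (-108 - 27861)*562175043 = -27969*562175043 = -15723473777667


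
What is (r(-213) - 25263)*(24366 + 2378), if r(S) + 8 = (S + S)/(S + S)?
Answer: -675820880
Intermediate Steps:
r(S) = -7 (r(S) = -8 + (S + S)/(S + S) = -8 + (2*S)/((2*S)) = -8 + (2*S)*(1/(2*S)) = -8 + 1 = -7)
(r(-213) - 25263)*(24366 + 2378) = (-7 - 25263)*(24366 + 2378) = -25270*26744 = -675820880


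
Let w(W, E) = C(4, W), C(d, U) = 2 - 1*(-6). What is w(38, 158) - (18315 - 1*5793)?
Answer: -12514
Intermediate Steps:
C(d, U) = 8 (C(d, U) = 2 + 6 = 8)
w(W, E) = 8
w(38, 158) - (18315 - 1*5793) = 8 - (18315 - 1*5793) = 8 - (18315 - 5793) = 8 - 1*12522 = 8 - 12522 = -12514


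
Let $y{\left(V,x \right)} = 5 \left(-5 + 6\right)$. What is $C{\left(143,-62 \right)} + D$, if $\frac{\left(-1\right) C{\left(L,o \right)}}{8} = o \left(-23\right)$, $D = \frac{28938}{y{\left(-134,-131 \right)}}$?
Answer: $- \frac{28102}{5} \approx -5620.4$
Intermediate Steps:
$y{\left(V,x \right)} = 5$ ($y{\left(V,x \right)} = 5 \cdot 1 = 5$)
$D = \frac{28938}{5} \approx 5787.6$
$C{\left(L,o \right)} = 184 o$ ($C{\left(L,o \right)} = - 8 o \left(-23\right) = - 8 \left(- 23 o\right) = 184 o$)
$C{\left(143,-62 \right)} + D = 184 \left(-62\right) + \frac{28938}{5} = -11408 + \frac{28938}{5} = - \frac{28102}{5}$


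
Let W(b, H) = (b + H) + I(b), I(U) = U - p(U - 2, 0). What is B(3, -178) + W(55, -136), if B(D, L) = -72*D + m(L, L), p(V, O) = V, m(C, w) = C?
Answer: -473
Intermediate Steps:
I(U) = 2 (I(U) = U - (U - 2) = U - (-2 + U) = U + (2 - U) = 2)
B(D, L) = L - 72*D (B(D, L) = -72*D + L = L - 72*D)
W(b, H) = 2 + H + b (W(b, H) = (b + H) + 2 = (H + b) + 2 = 2 + H + b)
B(3, -178) + W(55, -136) = (-178 - 72*3) + (2 - 136 + 55) = (-178 - 216) - 79 = -394 - 79 = -473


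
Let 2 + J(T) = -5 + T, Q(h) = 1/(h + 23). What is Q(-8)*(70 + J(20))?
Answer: 83/15 ≈ 5.5333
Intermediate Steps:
Q(h) = 1/(23 + h)
J(T) = -7 + T (J(T) = -2 + (-5 + T) = -7 + T)
Q(-8)*(70 + J(20)) = (70 + (-7 + 20))/(23 - 8) = (70 + 13)/15 = (1/15)*83 = 83/15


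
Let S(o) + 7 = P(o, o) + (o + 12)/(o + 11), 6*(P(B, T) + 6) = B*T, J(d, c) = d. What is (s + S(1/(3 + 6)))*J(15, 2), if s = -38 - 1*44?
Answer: -2281963/1620 ≈ -1408.6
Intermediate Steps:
s = -82 (s = -38 - 44 = -82)
P(B, T) = -6 + B*T/6 (P(B, T) = -6 + (B*T)/6 = -6 + B*T/6)
S(o) = -13 + o**2/6 + (12 + o)/(11 + o) (S(o) = -7 + ((-6 + o*o/6) + (o + 12)/(o + 11)) = -7 + ((-6 + o**2/6) + (12 + o)/(11 + o)) = -7 + (-6 + o**2/6 + (12 + o)/(11 + o)) = -13 + o**2/6 + (12 + o)/(11 + o))
(s + S(1/(3 + 6)))*J(15, 2) = (-82 + (-786 + (1/(3 + 6))**3 - 72/(3 + 6) + 11*(1/(3 + 6))**2)/(6*(11 + 1/(3 + 6))))*15 = (-82 + (-786 + (1/9)**3 - 72/9 + 11*(1/9)**2)/(6*(11 + 1/9)))*15 = (-82 + (-786 + (1/9)**3 - 72*1/9 + 11*(1/9)**2)/(6*(11 + 1/9)))*15 = (-82 + (-786 + 1/729 - 8 + 11*(1/81))/(6*(100/9)))*15 = (-82 + (1/6)*(9/100)*(-786 + 1/729 - 8 + 11/81))*15 = (-82 + (1/6)*(9/100)*(-578726/729))*15 = (-82 - 289363/24300)*15 = -2281963/24300*15 = -2281963/1620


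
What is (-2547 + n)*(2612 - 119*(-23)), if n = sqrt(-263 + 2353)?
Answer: -13623903 + 5349*sqrt(2090) ≈ -1.3379e+7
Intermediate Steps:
n = sqrt(2090) ≈ 45.716
(-2547 + n)*(2612 - 119*(-23)) = (-2547 + sqrt(2090))*(2612 - 119*(-23)) = (-2547 + sqrt(2090))*(2612 + 2737) = (-2547 + sqrt(2090))*5349 = -13623903 + 5349*sqrt(2090)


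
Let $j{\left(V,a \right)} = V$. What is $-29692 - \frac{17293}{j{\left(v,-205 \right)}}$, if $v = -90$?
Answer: $- \frac{2654987}{90} \approx -29500.0$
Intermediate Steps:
$-29692 - \frac{17293}{j{\left(v,-205 \right)}} = -29692 - \frac{17293}{-90} = -29692 - - \frac{17293}{90} = -29692 + \frac{17293}{90} = - \frac{2654987}{90}$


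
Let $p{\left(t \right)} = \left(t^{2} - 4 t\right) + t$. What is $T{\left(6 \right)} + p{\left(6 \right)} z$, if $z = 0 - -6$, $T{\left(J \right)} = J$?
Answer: $114$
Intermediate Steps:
$p{\left(t \right)} = t^{2} - 3 t$
$z = 6$ ($z = 0 + 6 = 6$)
$T{\left(6 \right)} + p{\left(6 \right)} z = 6 + 6 \left(-3 + 6\right) 6 = 6 + 6 \cdot 3 \cdot 6 = 6 + 18 \cdot 6 = 6 + 108 = 114$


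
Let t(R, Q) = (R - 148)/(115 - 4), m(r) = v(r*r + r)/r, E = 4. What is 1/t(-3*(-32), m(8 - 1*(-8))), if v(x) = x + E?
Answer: -111/52 ≈ -2.1346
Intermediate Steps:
v(x) = 4 + x (v(x) = x + 4 = 4 + x)
m(r) = (4 + r + r²)/r (m(r) = (4 + (r*r + r))/r = (4 + (r² + r))/r = (4 + (r + r²))/r = (4 + r + r²)/r)
t(R, Q) = -4/3 + R/111 (t(R, Q) = (-148 + R)/111 = (-148 + R)*(1/111) = -4/3 + R/111)
1/t(-3*(-32), m(8 - 1*(-8))) = 1/(-4/3 + (-3*(-32))/111) = 1/(-4/3 + (1/111)*96) = 1/(-4/3 + 32/37) = 1/(-52/111) = -111/52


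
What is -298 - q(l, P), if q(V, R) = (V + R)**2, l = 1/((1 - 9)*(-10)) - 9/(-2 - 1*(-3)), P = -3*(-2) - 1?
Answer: -2008961/6400 ≈ -313.90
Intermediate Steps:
P = 5 (P = 6 - 1 = 5)
l = -719/80 (l = -1/10/(-8) - 9/(-2 + 3) = -1/8*(-1/10) - 9/1 = 1/80 - 9*1 = 1/80 - 9 = -719/80 ≈ -8.9875)
q(V, R) = (R + V)**2
-298 - q(l, P) = -298 - (5 - 719/80)**2 = -298 - (-319/80)**2 = -298 - 1*101761/6400 = -298 - 101761/6400 = -2008961/6400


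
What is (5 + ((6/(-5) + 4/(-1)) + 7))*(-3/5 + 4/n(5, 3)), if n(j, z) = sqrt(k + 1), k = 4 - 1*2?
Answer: -102/25 + 136*sqrt(3)/15 ≈ 11.624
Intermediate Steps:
k = 2 (k = 4 - 2 = 2)
n(j, z) = sqrt(3) (n(j, z) = sqrt(2 + 1) = sqrt(3))
(5 + ((6/(-5) + 4/(-1)) + 7))*(-3/5 + 4/n(5, 3)) = (5 + ((6/(-5) + 4/(-1)) + 7))*(-3/5 + 4/(sqrt(3))) = (5 + ((6*(-1/5) + 4*(-1)) + 7))*(-3*1/5 + 4*(sqrt(3)/3)) = (5 + ((-6/5 - 4) + 7))*(-3/5 + 4*sqrt(3)/3) = (5 + (-26/5 + 7))*(-3/5 + 4*sqrt(3)/3) = (5 + 9/5)*(-3/5 + 4*sqrt(3)/3) = 34*(-3/5 + 4*sqrt(3)/3)/5 = -102/25 + 136*sqrt(3)/15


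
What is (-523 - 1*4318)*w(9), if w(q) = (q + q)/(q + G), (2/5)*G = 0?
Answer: -9682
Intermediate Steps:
G = 0 (G = (5/2)*0 = 0)
w(q) = 2 (w(q) = (q + q)/(q + 0) = (2*q)/q = 2)
(-523 - 1*4318)*w(9) = (-523 - 1*4318)*2 = (-523 - 4318)*2 = -4841*2 = -9682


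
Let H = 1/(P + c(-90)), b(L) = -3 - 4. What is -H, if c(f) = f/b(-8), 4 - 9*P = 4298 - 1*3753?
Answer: 63/2977 ≈ 0.021162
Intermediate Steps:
P = -541/9 (P = 4/9 - (4298 - 1*3753)/9 = 4/9 - (4298 - 3753)/9 = 4/9 - ⅑*545 = 4/9 - 545/9 = -541/9 ≈ -60.111)
b(L) = -7
c(f) = -f/7 (c(f) = f/(-7) = f*(-⅐) = -f/7)
H = -63/2977 (H = 1/(-541/9 - ⅐*(-90)) = 1/(-541/9 + 90/7) = 1/(-2977/63) = -63/2977 ≈ -0.021162)
-H = -1*(-63/2977) = 63/2977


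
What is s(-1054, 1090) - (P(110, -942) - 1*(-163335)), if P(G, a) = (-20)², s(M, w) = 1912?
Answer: -161823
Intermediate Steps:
P(G, a) = 400
s(-1054, 1090) - (P(110, -942) - 1*(-163335)) = 1912 - (400 - 1*(-163335)) = 1912 - (400 + 163335) = 1912 - 1*163735 = 1912 - 163735 = -161823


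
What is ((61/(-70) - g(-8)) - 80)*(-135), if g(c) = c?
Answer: 137727/14 ≈ 9837.6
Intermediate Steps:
((61/(-70) - g(-8)) - 80)*(-135) = ((61/(-70) - 1*(-8)) - 80)*(-135) = ((61*(-1/70) + 8) - 80)*(-135) = ((-61/70 + 8) - 80)*(-135) = (499/70 - 80)*(-135) = -5101/70*(-135) = 137727/14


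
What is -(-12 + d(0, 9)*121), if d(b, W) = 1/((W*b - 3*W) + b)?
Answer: 445/27 ≈ 16.481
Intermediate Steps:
d(b, W) = 1/(b - 3*W + W*b) (d(b, W) = 1/((-3*W + W*b) + b) = 1/(b - 3*W + W*b))
-(-12 + d(0, 9)*121) = -(-12 + 121/(0 - 3*9 + 9*0)) = -(-12 + 121/(0 - 27 + 0)) = -(-12 + 121/(-27)) = -(-12 - 1/27*121) = -(-12 - 121/27) = -1*(-445/27) = 445/27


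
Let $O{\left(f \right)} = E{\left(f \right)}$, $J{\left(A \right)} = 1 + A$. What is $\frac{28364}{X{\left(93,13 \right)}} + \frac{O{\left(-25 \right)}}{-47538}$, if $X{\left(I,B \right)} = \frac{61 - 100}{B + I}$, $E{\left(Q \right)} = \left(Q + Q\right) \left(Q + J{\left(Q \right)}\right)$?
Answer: $- \frac{23821180957}{308997} \approx -77092.0$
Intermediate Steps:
$E{\left(Q \right)} = 2 Q \left(1 + 2 Q\right)$ ($E{\left(Q \right)} = \left(Q + Q\right) \left(Q + \left(1 + Q\right)\right) = 2 Q \left(1 + 2 Q\right)$)
$X{\left(I,B \right)} = - \frac{39}{B + I}$
$O{\left(f \right)} = 2 f \left(1 + 2 f\right)$
$\frac{28364}{X{\left(93,13 \right)}} + \frac{O{\left(-25 \right)}}{-47538} = \frac{28364}{\left(-39\right) \frac{1}{13 + 93}} + \frac{2 \left(-25\right) \left(1 + 2 \left(-25\right)\right)}{-47538} = \frac{28364}{\left(-39\right) \frac{1}{106}} + 2 \left(-25\right) \left(1 - 50\right) \left(- \frac{1}{47538}\right) = \frac{28364}{\left(-39\right) \frac{1}{106}} + 2 \left(-25\right) \left(-49\right) \left(- \frac{1}{47538}\right) = \frac{28364}{- \frac{39}{106}} + 2450 \left(- \frac{1}{47538}\right) = 28364 \left(- \frac{106}{39}\right) - \frac{1225}{23769} = - \frac{3006584}{39} - \frac{1225}{23769} = - \frac{23821180957}{308997}$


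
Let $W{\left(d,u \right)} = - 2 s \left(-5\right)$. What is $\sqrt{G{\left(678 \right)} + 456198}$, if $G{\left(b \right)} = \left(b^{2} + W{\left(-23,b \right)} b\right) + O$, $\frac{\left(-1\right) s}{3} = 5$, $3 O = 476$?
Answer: $\frac{\sqrt{7329066}}{3} \approx 902.41$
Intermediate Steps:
$O = \frac{476}{3}$ ($O = \frac{1}{3} \cdot 476 = \frac{476}{3} \approx 158.67$)
$s = -15$ ($s = \left(-3\right) 5 = -15$)
$W{\left(d,u \right)} = -150$ ($W{\left(d,u \right)} = \left(-2\right) \left(-15\right) \left(-5\right) = 30 \left(-5\right) = -150$)
$G{\left(b \right)} = \frac{476}{3} + b^{2} - 150 b$ ($G{\left(b \right)} = \left(b^{2} - 150 b\right) + \frac{476}{3} = \frac{476}{3} + b^{2} - 150 b$)
$\sqrt{G{\left(678 \right)} + 456198} = \sqrt{\left(\frac{476}{3} + 678^{2} - 101700\right) + 456198} = \sqrt{\left(\frac{476}{3} + 459684 - 101700\right) + 456198} = \sqrt{\frac{1074428}{3} + 456198} = \sqrt{\frac{2443022}{3}} = \frac{\sqrt{7329066}}{3}$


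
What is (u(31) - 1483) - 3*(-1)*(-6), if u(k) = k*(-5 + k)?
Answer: -695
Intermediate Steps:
(u(31) - 1483) - 3*(-1)*(-6) = (31*(-5 + 31) - 1483) - 3*(-1)*(-6) = (31*26 - 1483) + 3*(-6) = (806 - 1483) - 18 = -677 - 18 = -695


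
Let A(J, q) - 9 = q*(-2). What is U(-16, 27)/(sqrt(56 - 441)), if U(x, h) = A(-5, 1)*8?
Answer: -8*I*sqrt(385)/55 ≈ -2.854*I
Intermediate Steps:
A(J, q) = 9 - 2*q (A(J, q) = 9 + q*(-2) = 9 - 2*q)
U(x, h) = 56 (U(x, h) = (9 - 2*1)*8 = (9 - 2)*8 = 7*8 = 56)
U(-16, 27)/(sqrt(56 - 441)) = 56/(sqrt(56 - 441)) = 56/(sqrt(-385)) = 56/((I*sqrt(385))) = 56*(-I*sqrt(385)/385) = -8*I*sqrt(385)/55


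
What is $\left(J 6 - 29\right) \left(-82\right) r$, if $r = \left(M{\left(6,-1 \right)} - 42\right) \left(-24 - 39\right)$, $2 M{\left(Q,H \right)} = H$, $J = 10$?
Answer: $-6806205$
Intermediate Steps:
$M{\left(Q,H \right)} = \frac{H}{2}$
$r = \frac{5355}{2}$ ($r = \left(\frac{1}{2} \left(-1\right) - 42\right) \left(-24 - 39\right) = \left(- \frac{1}{2} - 42\right) \left(-63\right) = \left(- \frac{85}{2}\right) \left(-63\right) = \frac{5355}{2} \approx 2677.5$)
$\left(J 6 - 29\right) \left(-82\right) r = \left(10 \cdot 6 - 29\right) \left(-82\right) \frac{5355}{2} = \left(60 - 29\right) \left(-82\right) \frac{5355}{2} = 31 \left(-82\right) \frac{5355}{2} = \left(-2542\right) \frac{5355}{2} = -6806205$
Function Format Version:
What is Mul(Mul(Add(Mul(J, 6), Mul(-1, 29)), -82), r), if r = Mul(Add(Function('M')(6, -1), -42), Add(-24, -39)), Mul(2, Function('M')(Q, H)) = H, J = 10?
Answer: -6806205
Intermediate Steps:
Function('M')(Q, H) = Mul(Rational(1, 2), H)
r = Rational(5355, 2) (r = Mul(Add(Mul(Rational(1, 2), -1), -42), Add(-24, -39)) = Mul(Add(Rational(-1, 2), -42), -63) = Mul(Rational(-85, 2), -63) = Rational(5355, 2) ≈ 2677.5)
Mul(Mul(Add(Mul(J, 6), Mul(-1, 29)), -82), r) = Mul(Mul(Add(Mul(10, 6), Mul(-1, 29)), -82), Rational(5355, 2)) = Mul(Mul(Add(60, -29), -82), Rational(5355, 2)) = Mul(Mul(31, -82), Rational(5355, 2)) = Mul(-2542, Rational(5355, 2)) = -6806205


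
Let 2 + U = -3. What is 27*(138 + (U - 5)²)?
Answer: 6426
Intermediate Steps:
U = -5 (U = -2 - 3 = -5)
27*(138 + (U - 5)²) = 27*(138 + (-5 - 5)²) = 27*(138 + (-10)²) = 27*(138 + 100) = 27*238 = 6426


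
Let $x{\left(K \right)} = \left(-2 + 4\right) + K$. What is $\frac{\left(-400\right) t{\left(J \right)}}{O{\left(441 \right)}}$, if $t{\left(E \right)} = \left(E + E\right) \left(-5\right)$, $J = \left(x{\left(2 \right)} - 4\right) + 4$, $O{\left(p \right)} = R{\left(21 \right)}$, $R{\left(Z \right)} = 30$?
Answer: $\frac{1600}{3} \approx 533.33$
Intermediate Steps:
$x{\left(K \right)} = 2 + K$
$O{\left(p \right)} = 30$
$J = 4$ ($J = \left(\left(2 + 2\right) - 4\right) + 4 = \left(4 - 4\right) + 4 = 0 + 4 = 4$)
$t{\left(E \right)} = - 10 E$ ($t{\left(E \right)} = 2 E \left(-5\right) = - 10 E$)
$\frac{\left(-400\right) t{\left(J \right)}}{O{\left(441 \right)}} = \frac{\left(-400\right) \left(\left(-10\right) 4\right)}{30} = \left(-400\right) \left(-40\right) \frac{1}{30} = 16000 \cdot \frac{1}{30} = \frac{1600}{3}$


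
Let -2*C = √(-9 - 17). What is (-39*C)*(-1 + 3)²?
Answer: 78*I*√26 ≈ 397.72*I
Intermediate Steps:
C = -I*√26/2 (C = -√(-9 - 17)/2 = -I*√26/2 ≈ -2.5495*I)
(-39*C)*(-1 + 3)² = (-(-39)*I*√26/2)*(-1 + 3)² = (39*I*√26/2)*2² = (39*I*√26/2)*4 = 78*I*√26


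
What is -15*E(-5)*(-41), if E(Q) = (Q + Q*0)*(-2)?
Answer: 6150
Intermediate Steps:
E(Q) = -2*Q (E(Q) = (Q + 0)*(-2) = Q*(-2) = -2*Q)
-15*E(-5)*(-41) = -(-30)*(-5)*(-41) = -15*10*(-41) = -150*(-41) = 6150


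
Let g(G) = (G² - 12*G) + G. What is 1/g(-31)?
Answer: 1/1302 ≈ 0.00076805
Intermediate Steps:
g(G) = G² - 11*G
1/g(-31) = 1/(-31*(-11 - 31)) = 1/(-31*(-42)) = 1/1302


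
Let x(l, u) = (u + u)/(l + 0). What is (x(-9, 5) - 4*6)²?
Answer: 51076/81 ≈ 630.57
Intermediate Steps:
x(l, u) = 2*u/l (x(l, u) = (2*u)/l = 2*u/l)
(x(-9, 5) - 4*6)² = (2*5/(-9) - 4*6)² = (2*5*(-⅑) - 24)² = (-10/9 - 24)² = (-226/9)² = 51076/81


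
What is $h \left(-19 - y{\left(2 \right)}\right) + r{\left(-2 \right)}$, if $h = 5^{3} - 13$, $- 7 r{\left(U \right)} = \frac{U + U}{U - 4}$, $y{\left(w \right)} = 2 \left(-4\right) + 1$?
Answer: $- \frac{28226}{21} \approx -1344.1$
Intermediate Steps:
$y{\left(w \right)} = -7$ ($y{\left(w \right)} = -8 + 1 = -7$)
$r{\left(U \right)} = - \frac{2 U}{7 \left(-4 + U\right)}$ ($r{\left(U \right)} = - \frac{\left(U + U\right) \frac{1}{U - 4}}{7} = - \frac{2 U \frac{1}{-4 + U}}{7} = - \frac{2 U}{7 \left(-4 + U\right)}$)
$h = 112$ ($h = 125 - 13 = 112$)
$h \left(-19 - y{\left(2 \right)}\right) + r{\left(-2 \right)} = 112 \left(-19 - -7\right) - - \frac{4}{-28 + 7 \left(-2\right)} = 112 \left(-19 + 7\right) - - \frac{4}{-28 - 14} = 112 \left(-12\right) - - \frac{4}{-42} = -1344 - \left(-4\right) \left(- \frac{1}{42}\right) = -1344 - \frac{2}{21} = - \frac{28226}{21}$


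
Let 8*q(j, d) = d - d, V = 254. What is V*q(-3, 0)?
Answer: 0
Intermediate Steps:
q(j, d) = 0 (q(j, d) = (d - d)/8 = (1/8)*0 = 0)
V*q(-3, 0) = 254*0 = 0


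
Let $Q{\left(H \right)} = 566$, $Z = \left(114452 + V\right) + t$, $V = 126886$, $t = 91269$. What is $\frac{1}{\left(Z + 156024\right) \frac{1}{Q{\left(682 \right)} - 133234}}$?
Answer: $- \frac{7804}{28743} \approx -0.27151$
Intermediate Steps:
$Z = 332607$ ($Z = \left(114452 + 126886\right) + 91269 = 241338 + 91269 = 332607$)
$\frac{1}{\left(Z + 156024\right) \frac{1}{Q{\left(682 \right)} - 133234}} = \frac{1}{\left(332607 + 156024\right) \frac{1}{566 - 133234}} = \frac{1}{488631 \frac{1}{-132668}} = \frac{1}{488631 \left(- \frac{1}{132668}\right)} = \frac{1}{- \frac{28743}{7804}} = - \frac{7804}{28743}$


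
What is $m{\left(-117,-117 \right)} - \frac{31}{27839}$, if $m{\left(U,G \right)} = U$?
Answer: $- \frac{3257194}{27839} \approx -117.0$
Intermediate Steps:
$m{\left(-117,-117 \right)} - \frac{31}{27839} = -117 - \frac{31}{27839} = - \frac{3257194}{27839}$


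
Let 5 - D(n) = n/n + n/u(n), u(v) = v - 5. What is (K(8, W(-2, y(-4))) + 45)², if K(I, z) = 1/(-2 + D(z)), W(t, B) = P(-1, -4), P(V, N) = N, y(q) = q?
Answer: 408321/196 ≈ 2083.3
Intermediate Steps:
u(v) = -5 + v
W(t, B) = -4
D(n) = 4 - n/(-5 + n) (D(n) = 5 - (n/n + n/(-5 + n)) = 5 - (1 + n/(-5 + n)) = 5 + (-1 - n/(-5 + n)) = 4 - n/(-5 + n))
K(I, z) = 1/(-2 + (-20 + 3*z)/(-5 + z))
(K(8, W(-2, y(-4))) + 45)² = ((5 - 1*(-4))/(10 - 1*(-4)) + 45)² = ((5 + 4)/(10 + 4) + 45)² = (9/14 + 45)² = (639/14)² = 408321/196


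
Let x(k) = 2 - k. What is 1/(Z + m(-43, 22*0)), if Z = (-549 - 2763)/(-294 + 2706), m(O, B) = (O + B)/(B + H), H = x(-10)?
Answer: -804/3985 ≈ -0.20176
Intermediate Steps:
H = 12 (H = 2 - 1*(-10) = 2 + 10 = 12)
m(O, B) = (B + O)/(12 + B) (m(O, B) = (O + B)/(B + 12) = (B + O)/(12 + B))
Z = -92/67 (Z = -3312/2412 = -3312*1/2412 = -92/67 ≈ -1.3731)
1/(Z + m(-43, 22*0)) = 1/(-92/67 + (22*0 - 43)/(12 + 22*0)) = 1/(-92/67 + (0 - 43)/(12 + 0)) = 1/(-92/67 - 43/12) = 1/(-3985/804) = -804/3985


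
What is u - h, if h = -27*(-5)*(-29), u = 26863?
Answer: 30778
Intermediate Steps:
h = -3915 (h = 135*(-29) = -3915)
u - h = 26863 - 1*(-3915) = 26863 + 3915 = 30778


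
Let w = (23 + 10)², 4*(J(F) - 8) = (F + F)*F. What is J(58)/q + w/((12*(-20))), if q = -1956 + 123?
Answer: -61583/11280 ≈ -5.4595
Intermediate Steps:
J(F) = 8 + F²/2 (J(F) = 8 + ((F + F)*F)/4 = 8 + ((2*F)*F)/4 = 8 + (2*F²)/4 = 8 + F²/2)
q = -1833
w = 1089 (w = 33² = 1089)
J(58)/q + w/((12*(-20))) = (8 + (½)*58²)/(-1833) + 1089/((12*(-20))) = (8 + (½)*3364)*(-1/1833) + 1089/(-240) = (8 + 1682)*(-1/1833) + 1089*(-1/240) = 1690*(-1/1833) - 363/80 = -130/141 - 363/80 = -61583/11280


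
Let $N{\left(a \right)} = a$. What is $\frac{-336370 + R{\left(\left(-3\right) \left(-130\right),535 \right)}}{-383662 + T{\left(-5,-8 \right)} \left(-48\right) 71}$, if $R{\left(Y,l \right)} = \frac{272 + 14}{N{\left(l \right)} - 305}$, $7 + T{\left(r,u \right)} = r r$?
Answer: $\frac{38682407}{51175690} \approx 0.75587$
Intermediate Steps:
$T{\left(r,u \right)} = -7 + r^{2}$ ($T{\left(r,u \right)} = -7 + r r = -7 + r^{2}$)
$R{\left(Y,l \right)} = \frac{286}{-305 + l}$ ($R{\left(Y,l \right)} = \frac{272 + 14}{l - 305} = \frac{286}{-305 + l}$)
$\frac{-336370 + R{\left(\left(-3\right) \left(-130\right),535 \right)}}{-383662 + T{\left(-5,-8 \right)} \left(-48\right) 71} = \frac{-336370 + \frac{286}{-305 + 535}}{-383662 + \left(-7 + \left(-5\right)^{2}\right) \left(-48\right) 71} = \frac{-336370 + \frac{286}{230}}{-383662 + \left(-7 + 25\right) \left(-48\right) 71} = \frac{-336370 + 286 \cdot \frac{1}{230}}{-383662 + 18 \left(-48\right) 71} = \frac{-336370 + \frac{143}{115}}{-383662 - 61344} = - \frac{38682407}{115 \left(-383662 - 61344\right)} = - \frac{38682407}{115 \left(-445006\right)} = \left(- \frac{38682407}{115}\right) \left(- \frac{1}{445006}\right) = \frac{38682407}{51175690}$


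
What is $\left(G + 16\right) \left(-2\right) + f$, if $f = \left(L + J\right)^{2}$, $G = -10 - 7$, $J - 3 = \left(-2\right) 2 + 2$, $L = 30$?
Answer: $963$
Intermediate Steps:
$J = 1$ ($J = 3 + \left(\left(-2\right) 2 + 2\right) = 3 + \left(-4 + 2\right) = 3 - 2 = 1$)
$G = -17$
$f = 961$ ($f = \left(30 + 1\right)^{2} = 31^{2} = 961$)
$\left(G + 16\right) \left(-2\right) + f = \left(-17 + 16\right) \left(-2\right) + 961 = \left(-1\right) \left(-2\right) + 961 = 2 + 961 = 963$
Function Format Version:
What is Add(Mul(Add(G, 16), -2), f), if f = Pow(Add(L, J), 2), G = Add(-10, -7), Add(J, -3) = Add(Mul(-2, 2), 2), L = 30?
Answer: 963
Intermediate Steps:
J = 1 (J = Add(3, Add(Mul(-2, 2), 2)) = Add(3, Add(-4, 2)) = Add(3, -2) = 1)
G = -17
f = 961 (f = Pow(Add(30, 1), 2) = Pow(31, 2) = 961)
Add(Mul(Add(G, 16), -2), f) = Add(Mul(Add(-17, 16), -2), 961) = Add(Mul(-1, -2), 961) = Add(2, 961) = 963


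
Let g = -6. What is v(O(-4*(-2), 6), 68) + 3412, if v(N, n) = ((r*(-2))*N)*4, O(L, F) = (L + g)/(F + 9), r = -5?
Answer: 10252/3 ≈ 3417.3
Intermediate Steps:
O(L, F) = (-6 + L)/(9 + F) (O(L, F) = (L - 6)/(F + 9) = (-6 + L)/(9 + F))
v(N, n) = 40*N (v(N, n) = ((-5*(-2))*N)*4 = (10*N)*4 = 40*N)
v(O(-4*(-2), 6), 68) + 3412 = 40*((-6 - 4*(-2))/(9 + 6)) + 3412 = 40*((-6 + 8)/15) + 3412 = 40*((1/15)*2) + 3412 = 40*(2/15) + 3412 = 16/3 + 3412 = 10252/3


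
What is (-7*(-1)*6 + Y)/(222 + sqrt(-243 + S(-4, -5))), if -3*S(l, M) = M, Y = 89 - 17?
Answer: 18981/37144 - 57*I*sqrt(543)/37144 ≈ 0.51101 - 0.035759*I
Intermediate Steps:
Y = 72
S(l, M) = -M/3
(-7*(-1)*6 + Y)/(222 + sqrt(-243 + S(-4, -5))) = (-7*(-1)*6 + 72)/(222 + sqrt(-243 - 1/3*(-5))) = (7*6 + 72)/(222 + sqrt(-243 + 5/3)) = (42 + 72)/(222 + sqrt(-724/3)) = 114/(222 + 2*I*sqrt(543)/3)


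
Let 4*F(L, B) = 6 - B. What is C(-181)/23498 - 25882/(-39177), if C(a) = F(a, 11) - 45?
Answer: 2425453199/3682324584 ≈ 0.65867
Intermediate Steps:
F(L, B) = 3/2 - B/4 (F(L, B) = (6 - B)/4 = 3/2 - B/4)
C(a) = -185/4 (C(a) = (3/2 - 1/4*11) - 45 = (3/2 - 11/4) - 45 = -5/4 - 45 = -185/4)
C(-181)/23498 - 25882/(-39177) = -185/4/23498 - 25882/(-39177) = -185/4*1/23498 - 25882*(-1/39177) = -185/93992 + 25882/39177 = 2425453199/3682324584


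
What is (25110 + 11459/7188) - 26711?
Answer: -11496529/7188 ≈ -1599.4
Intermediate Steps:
(25110 + 11459/7188) - 26711 = 180502139/7188 - 26711 = -11496529/7188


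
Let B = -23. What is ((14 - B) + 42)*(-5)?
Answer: -395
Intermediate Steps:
((14 - B) + 42)*(-5) = ((14 - 1*(-23)) + 42)*(-5) = ((14 + 23) + 42)*(-5) = (37 + 42)*(-5) = 79*(-5) = -395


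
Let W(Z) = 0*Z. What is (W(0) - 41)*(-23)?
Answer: 943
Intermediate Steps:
W(Z) = 0
(W(0) - 41)*(-23) = (0 - 41)*(-23) = -41*(-23) = 943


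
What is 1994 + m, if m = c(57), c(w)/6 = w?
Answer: 2336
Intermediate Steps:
c(w) = 6*w
m = 342 (m = 6*57 = 342)
1994 + m = 1994 + 342 = 2336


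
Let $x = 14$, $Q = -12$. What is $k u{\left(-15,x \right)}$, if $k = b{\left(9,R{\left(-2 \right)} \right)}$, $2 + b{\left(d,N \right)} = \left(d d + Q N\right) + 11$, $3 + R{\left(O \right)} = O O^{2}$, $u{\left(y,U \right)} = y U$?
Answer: $-46620$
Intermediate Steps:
$u{\left(y,U \right)} = U y$
$R{\left(O \right)} = -3 + O^{3}$ ($R{\left(O \right)} = -3 + O O^{2} = -3 + O^{3}$)
$b{\left(d,N \right)} = 9 + d^{2} - 12 N$ ($b{\left(d,N \right)} = -2 - \left(-11 + 12 N - d d\right) = -2 - \left(-11 - d^{2} + 12 N\right) = -2 + \left(11 + d^{2} - 12 N\right) = 9 + d^{2} - 12 N$)
$k = 222$ ($k = 9 + 9^{2} - 12 \left(-3 + \left(-2\right)^{3}\right) = 9 + 81 - 12 \left(-3 - 8\right) = 9 + 81 - -132 = 9 + 81 + 132 = 222$)
$k u{\left(-15,x \right)} = 222 \cdot 14 \left(-15\right) = 222 \left(-210\right) = -46620$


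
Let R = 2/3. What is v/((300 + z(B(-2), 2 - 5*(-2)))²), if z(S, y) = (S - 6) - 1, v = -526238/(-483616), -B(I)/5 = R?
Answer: 2368071/182603971088 ≈ 1.2968e-5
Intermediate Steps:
R = ⅔ (R = 2*(⅓) = ⅔ ≈ 0.66667)
B(I) = -10/3 (B(I) = -5*⅔ = -10/3)
v = 263119/241808 (v = -526238*(-1/483616) = 263119/241808 ≈ 1.0881)
z(S, y) = -7 + S (z(S, y) = (-6 + S) - 1 = -7 + S)
v/((300 + z(B(-2), 2 - 5*(-2)))²) = 263119/(241808*((300 + (-7 - 10/3))²)) = 263119/(241808*((300 - 31/3)²)) = 263119/(241808*((869/3)²)) = 263119/(241808*(755161/9)) = (263119/241808)*(9/755161) = 2368071/182603971088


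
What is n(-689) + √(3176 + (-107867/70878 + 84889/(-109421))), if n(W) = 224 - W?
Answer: 913 + √190893200038428469102482/7755541638 ≈ 969.34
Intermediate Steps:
n(-689) + √(3176 + (-107867/70878 + 84889/(-109421))) = (224 - 1*(-689)) + √(3176 + (-107867/70878 + 84889/(-109421))) = (224 + 689) + √(3176 + (-107867*1/70878 + 84889*(-1/109421))) = 913 + √(3176 + (-107867/70878 - 84889/109421)) = 913 + √(3176 - 17819677549/7755541638) = 913 + √(24613780564739/7755541638) = 913 + √190893200038428469102482/7755541638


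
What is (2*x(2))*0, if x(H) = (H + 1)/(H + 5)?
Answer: 0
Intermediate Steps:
x(H) = (1 + H)/(5 + H)
(2*x(2))*0 = (2*((1 + 2)/(5 + 2)))*0 = (2*(3/7))*0 = (6/7)*0 = 0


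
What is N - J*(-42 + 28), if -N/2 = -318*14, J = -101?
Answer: 7490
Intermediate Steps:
N = 8904 (N = -(-636)*14 = -2*(-4452) = 8904)
N - J*(-42 + 28) = 8904 - (-101)*(-42 + 28) = 8904 - (-101)*(-14) = 8904 - 1*1414 = 8904 - 1414 = 7490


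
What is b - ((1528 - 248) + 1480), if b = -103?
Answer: -2863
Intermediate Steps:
b - ((1528 - 248) + 1480) = -103 - ((1528 - 248) + 1480) = -103 - (1280 + 1480) = -103 - 1*2760 = -103 - 2760 = -2863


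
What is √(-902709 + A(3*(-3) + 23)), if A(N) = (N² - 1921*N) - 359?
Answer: I*√929766 ≈ 964.24*I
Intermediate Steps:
A(N) = -359 + N² - 1921*N
√(-902709 + A(3*(-3) + 23)) = √(-902709 + (-359 + (3*(-3) + 23)² - 1921*(3*(-3) + 23))) = √(-902709 + (-359 + (-9 + 23)² - 1921*(-9 + 23))) = √(-902709 + (-359 + 14² - 1921*14)) = √(-902709 + (-359 + 196 - 26894)) = √(-902709 - 27057) = √(-929766) = I*√929766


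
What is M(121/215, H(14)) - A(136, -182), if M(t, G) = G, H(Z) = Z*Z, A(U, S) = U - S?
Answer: -122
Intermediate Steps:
H(Z) = Z²
M(121/215, H(14)) - A(136, -182) = 14² - (136 - 1*(-182)) = 196 - (136 + 182) = 196 - 1*318 = 196 - 318 = -122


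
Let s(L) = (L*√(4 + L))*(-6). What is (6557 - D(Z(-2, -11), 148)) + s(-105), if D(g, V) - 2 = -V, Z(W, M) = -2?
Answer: 6703 + 630*I*√101 ≈ 6703.0 + 6331.4*I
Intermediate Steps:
D(g, V) = 2 - V
s(L) = -6*L*√(4 + L)
(6557 - D(Z(-2, -11), 148)) + s(-105) = (6557 - (2 - 1*148)) - 6*(-105)*√(4 - 105) = (6557 - (2 - 148)) - 6*(-105)*√(-101) = (6557 - 1*(-146)) - 6*(-105)*I*√101 = (6557 + 146) + 630*I*√101 = 6703 + 630*I*√101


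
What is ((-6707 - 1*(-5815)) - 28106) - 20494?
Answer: -49492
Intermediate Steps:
((-6707 - 1*(-5815)) - 28106) - 20494 = ((-6707 + 5815) - 28106) - 20494 = (-892 - 28106) - 20494 = -28998 - 20494 = -49492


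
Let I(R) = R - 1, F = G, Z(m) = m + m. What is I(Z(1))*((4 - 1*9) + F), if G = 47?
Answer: 42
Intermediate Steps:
Z(m) = 2*m
F = 47
I(R) = -1 + R
I(Z(1))*((4 - 1*9) + F) = (-1 + 2*1)*((4 - 1*9) + 47) = (-1 + 2)*((4 - 9) + 47) = 1*(-5 + 47) = 1*42 = 42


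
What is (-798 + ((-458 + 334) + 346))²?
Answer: 331776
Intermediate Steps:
(-798 + ((-458 + 334) + 346))² = (-798 + (-124 + 346))² = (-798 + 222)² = (-576)² = 331776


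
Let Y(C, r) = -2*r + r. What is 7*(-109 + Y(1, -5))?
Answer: -728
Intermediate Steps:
Y(C, r) = -r
7*(-109 + Y(1, -5)) = 7*(-109 - 1*(-5)) = 7*(-109 + 5) = 7*(-104) = -728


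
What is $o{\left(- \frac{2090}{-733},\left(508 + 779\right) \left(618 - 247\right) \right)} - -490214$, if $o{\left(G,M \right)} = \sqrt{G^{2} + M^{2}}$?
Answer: $490214 + \frac{11 \sqrt{1012342551999661}}{733} \approx 9.6769 \cdot 10^{5}$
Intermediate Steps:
$o{\left(- \frac{2090}{-733},\left(508 + 779\right) \left(618 - 247\right) \right)} - -490214 = \sqrt{\left(- \frac{2090}{-733}\right)^{2} + \left(\left(508 + 779\right) \left(618 - 247\right)\right)^{2}} - -490214 = \sqrt{\left(\left(-2090\right) \left(- \frac{1}{733}\right)\right)^{2} + \left(1287 \cdot 371\right)^{2}} + 490214 = \sqrt{\left(\frac{2090}{733}\right)^{2} + 477477^{2}} + 490214 = \sqrt{\frac{4368100}{537289} + 227984285529} + 490214 = \sqrt{\frac{122493448791958981}{537289}} + 490214 = \frac{11 \sqrt{1012342551999661}}{733} + 490214 = 490214 + \frac{11 \sqrt{1012342551999661}}{733}$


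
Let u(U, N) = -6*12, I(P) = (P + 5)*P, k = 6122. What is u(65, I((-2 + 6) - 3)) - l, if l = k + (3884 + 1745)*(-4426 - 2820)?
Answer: 40781540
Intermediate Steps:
I(P) = P*(5 + P) (I(P) = (5 + P)*P = P*(5 + P))
u(U, N) = -72
l = -40781612 (l = 6122 + (3884 + 1745)*(-4426 - 2820) = 6122 + 5629*(-7246) = 6122 - 40787734 = -40781612)
u(65, I((-2 + 6) - 3)) - l = -72 - 1*(-40781612) = -72 + 40781612 = 40781540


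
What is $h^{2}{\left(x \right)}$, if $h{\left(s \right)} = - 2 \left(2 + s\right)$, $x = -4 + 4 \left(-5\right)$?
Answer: $1936$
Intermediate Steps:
$x = -24$ ($x = -4 - 20 = -24$)
$h{\left(s \right)} = -4 - 2 s$
$h^{2}{\left(x \right)} = \left(-4 - -48\right)^{2} = \left(-4 + 48\right)^{2} = 44^{2} = 1936$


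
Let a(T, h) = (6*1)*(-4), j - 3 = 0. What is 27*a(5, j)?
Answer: -648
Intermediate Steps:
j = 3 (j = 3 + 0 = 3)
a(T, h) = -24 (a(T, h) = 6*(-4) = -24)
27*a(5, j) = 27*(-24) = -648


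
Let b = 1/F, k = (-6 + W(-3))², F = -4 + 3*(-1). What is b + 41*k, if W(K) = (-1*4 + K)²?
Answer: 530662/7 ≈ 75809.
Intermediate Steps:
W(K) = (-4 + K)²
F = -7 (F = -4 - 3 = -7)
k = 1849 (k = (-6 + (-4 - 3)²)² = (-6 + (-7)²)² = (-6 + 49)² = 43² = 1849)
b = -⅐ (b = 1/(-7) = -⅐ ≈ -0.14286)
b + 41*k = -⅐ + 41*1849 = -⅐ + 75809 = 530662/7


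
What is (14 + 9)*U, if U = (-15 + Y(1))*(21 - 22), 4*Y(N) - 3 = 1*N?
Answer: 322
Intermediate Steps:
Y(N) = 3/4 + N/4 (Y(N) = 3/4 + (1*N)/4 = 3/4 + N/4)
U = 14 (U = (-15 + (3/4 + (1/4)*1))*(21 - 22) = (-15 + (3/4 + 1/4))*(-1) = (-15 + 1)*(-1) = -14*(-1) = 14)
(14 + 9)*U = (14 + 9)*14 = 23*14 = 322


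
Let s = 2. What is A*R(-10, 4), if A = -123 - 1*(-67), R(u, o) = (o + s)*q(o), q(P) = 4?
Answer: -1344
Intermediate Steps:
R(u, o) = 8 + 4*o (R(u, o) = (o + 2)*4 = (2 + o)*4 = 8 + 4*o)
A = -56 (A = -123 + 67 = -56)
A*R(-10, 4) = -56*(8 + 4*4) = -56*(8 + 16) = -56*24 = -1344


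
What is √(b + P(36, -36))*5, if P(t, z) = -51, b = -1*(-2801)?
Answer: 25*√110 ≈ 262.20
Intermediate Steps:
b = 2801
√(b + P(36, -36))*5 = √(2801 - 51)*5 = √2750*5 = (5*√110)*5 = 25*√110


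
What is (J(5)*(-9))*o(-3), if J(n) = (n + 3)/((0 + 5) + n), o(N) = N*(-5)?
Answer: -108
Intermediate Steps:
o(N) = -5*N
J(n) = (3 + n)/(5 + n)
(J(5)*(-9))*o(-3) = (((3 + 5)/(5 + 5))*(-9))*(-5*(-3)) = ((8/10)*(-9))*15 = (((⅒)*8)*(-9))*15 = ((⅘)*(-9))*15 = -36/5*15 = -108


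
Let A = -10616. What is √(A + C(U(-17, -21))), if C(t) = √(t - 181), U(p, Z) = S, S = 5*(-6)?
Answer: √(-10616 + I*√211) ≈ 0.0705 + 103.03*I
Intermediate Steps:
S = -30
U(p, Z) = -30
C(t) = √(-181 + t)
√(A + C(U(-17, -21))) = √(-10616 + √(-181 - 30)) = √(-10616 + √(-211)) = √(-10616 + I*√211)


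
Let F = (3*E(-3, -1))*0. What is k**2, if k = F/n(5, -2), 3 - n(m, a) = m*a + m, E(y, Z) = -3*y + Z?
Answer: 0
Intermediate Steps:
E(y, Z) = Z - 3*y
n(m, a) = 3 - m - a*m (n(m, a) = 3 - (m*a + m) = 3 - (a*m + m) = 3 - (m + a*m) = 3 + (-m - a*m) = 3 - m - a*m)
F = 0 (F = (3*(-1 - 3*(-3)))*0 = (3*(-1 + 9))*0 = (3*8)*0 = 24*0 = 0)
k = 0 (k = 0/(3 - 1*5 - 1*(-2)*5) = 0/(3 - 5 + 10) = 0/8 = 0*(1/8) = 0)
k**2 = 0**2 = 0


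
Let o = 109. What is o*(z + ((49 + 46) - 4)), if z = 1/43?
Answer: 426626/43 ≈ 9921.5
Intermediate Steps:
z = 1/43 ≈ 0.023256
o*(z + ((49 + 46) - 4)) = 109*(1/43 + ((49 + 46) - 4)) = 109*(1/43 + (95 - 4)) = 109*(1/43 + 91) = 109*(3914/43) = 426626/43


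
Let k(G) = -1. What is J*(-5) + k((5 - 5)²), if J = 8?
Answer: -41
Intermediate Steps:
J*(-5) + k((5 - 5)²) = 8*(-5) - 1 = -40 - 1 = -41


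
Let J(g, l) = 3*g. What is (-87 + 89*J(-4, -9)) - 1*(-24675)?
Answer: 23520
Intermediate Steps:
(-87 + 89*J(-4, -9)) - 1*(-24675) = (-87 + 89*(3*(-4))) - 1*(-24675) = (-87 + 89*(-12)) + 24675 = (-87 - 1068) + 24675 = -1155 + 24675 = 23520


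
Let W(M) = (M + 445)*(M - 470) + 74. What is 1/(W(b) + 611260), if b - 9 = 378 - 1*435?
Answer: 1/405688 ≈ 2.4649e-6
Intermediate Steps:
b = -48 (b = 9 + (378 - 1*435) = 9 + (378 - 435) = 9 - 57 = -48)
W(M) = 74 + (-470 + M)*(445 + M) (W(M) = (445 + M)*(-470 + M) + 74 = (-470 + M)*(445 + M) + 74 = 74 + (-470 + M)*(445 + M))
1/(W(b) + 611260) = 1/((-209076 + (-48)**2 - 25*(-48)) + 611260) = 1/((-209076 + 2304 + 1200) + 611260) = 1/(-205572 + 611260) = 1/405688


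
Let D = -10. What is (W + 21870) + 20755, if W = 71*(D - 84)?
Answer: 35951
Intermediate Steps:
W = -6674 (W = 71*(-10 - 84) = 71*(-94) = -6674)
(W + 21870) + 20755 = (-6674 + 21870) + 20755 = 15196 + 20755 = 35951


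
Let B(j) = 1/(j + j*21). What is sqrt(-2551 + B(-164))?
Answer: I*sqrt(8302016118)/1804 ≈ 50.507*I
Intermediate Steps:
B(j) = 1/(22*j) (B(j) = 1/(j + 21*j) = 1/(22*j))
sqrt(-2551 + B(-164)) = sqrt(-2551 + (1/22)/(-164)) = sqrt(-2551 + (1/22)*(-1/164)) = sqrt(-2551 - 1/3608) = sqrt(-9204009/3608) = I*sqrt(8302016118)/1804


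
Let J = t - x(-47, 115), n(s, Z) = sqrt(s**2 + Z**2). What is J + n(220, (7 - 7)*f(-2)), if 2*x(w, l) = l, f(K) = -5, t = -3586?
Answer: -6847/2 ≈ -3423.5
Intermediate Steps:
n(s, Z) = sqrt(Z**2 + s**2)
x(w, l) = l/2
J = -7287/2 (J = -3586 - 115/2 = -7287/2 ≈ -3643.5)
J + n(220, (7 - 7)*f(-2)) = -7287/2 + sqrt(((7 - 7)*(-5))**2 + 220**2) = -7287/2 + sqrt((0*(-5))**2 + 48400) = -7287/2 + sqrt(0**2 + 48400) = -7287/2 + sqrt(0 + 48400) = -7287/2 + sqrt(48400) = -7287/2 + 220 = -6847/2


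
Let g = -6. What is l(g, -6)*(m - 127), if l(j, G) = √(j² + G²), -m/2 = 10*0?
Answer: -762*√2 ≈ -1077.6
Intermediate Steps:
m = 0 (m = -20*0 = -2*0 = 0)
l(j, G) = √(G² + j²)
l(g, -6)*(m - 127) = √((-6)² + (-6)²)*(0 - 127) = √(36 + 36)*(-127) = √72*(-127) = (6*√2)*(-127) = -762*√2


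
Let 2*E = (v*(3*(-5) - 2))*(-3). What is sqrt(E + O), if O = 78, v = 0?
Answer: sqrt(78) ≈ 8.8318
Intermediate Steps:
E = 0 (E = ((0*(3*(-5) - 2))*(-3))/2 = ((0*(-15 - 2))*(-3))/2 = ((0*(-17))*(-3))/2 = (0*(-3))/2 = (1/2)*0 = 0)
sqrt(E + O) = sqrt(0 + 78) = sqrt(78)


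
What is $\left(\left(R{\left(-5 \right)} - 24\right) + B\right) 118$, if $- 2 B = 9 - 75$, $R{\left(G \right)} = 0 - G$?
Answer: $1652$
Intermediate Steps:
$R{\left(G \right)} = - G$
$B = 33$ ($B = - \frac{9 - 75}{2} = \left(- \frac{1}{2}\right) \left(-66\right) = 33$)
$\left(\left(R{\left(-5 \right)} - 24\right) + B\right) 118 = \left(\left(\left(-1\right) \left(-5\right) - 24\right) + 33\right) 118 = \left(\left(5 - 24\right) + 33\right) 118 = \left(-19 + 33\right) 118 = 14 \cdot 118 = 1652$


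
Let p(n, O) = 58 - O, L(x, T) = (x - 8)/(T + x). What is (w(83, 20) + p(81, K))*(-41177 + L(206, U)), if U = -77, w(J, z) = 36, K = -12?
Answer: -187677770/43 ≈ -4.3646e+6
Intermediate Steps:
L(x, T) = (-8 + x)/(T + x)
(w(83, 20) + p(81, K))*(-41177 + L(206, U)) = (36 + (58 - 1*(-12)))*(-41177 + (-8 + 206)/(-77 + 206)) = (36 + (58 + 12))*(-41177 + 198/129) = (36 + 70)*(-41177 + (1/129)*198) = 106*(-41177 + 66/43) = 106*(-1770545/43) = -187677770/43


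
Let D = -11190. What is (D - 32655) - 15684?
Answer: -59529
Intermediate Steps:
(D - 32655) - 15684 = (-11190 - 32655) - 15684 = -43845 - 15684 = -59529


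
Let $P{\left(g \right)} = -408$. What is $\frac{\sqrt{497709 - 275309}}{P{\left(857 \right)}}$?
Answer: $- \frac{5 \sqrt{139}}{51} \approx -1.1559$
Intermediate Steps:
$\frac{\sqrt{497709 - 275309}}{P{\left(857 \right)}} = \frac{\sqrt{497709 - 275309}}{-408} = \sqrt{222400} \left(- \frac{1}{408}\right) = 40 \sqrt{139} \left(- \frac{1}{408}\right) = - \frac{5 \sqrt{139}}{51}$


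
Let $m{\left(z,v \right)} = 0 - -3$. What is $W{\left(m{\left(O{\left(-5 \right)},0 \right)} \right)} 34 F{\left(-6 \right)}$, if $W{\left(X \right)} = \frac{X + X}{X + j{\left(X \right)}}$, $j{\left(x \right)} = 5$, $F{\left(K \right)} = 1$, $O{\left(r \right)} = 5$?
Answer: $\frac{51}{2} \approx 25.5$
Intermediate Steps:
$m{\left(z,v \right)} = 3$ ($m{\left(z,v \right)} = 0 + 3 = 3$)
$W{\left(X \right)} = \frac{2 X}{5 + X}$ ($W{\left(X \right)} = \frac{X + X}{X + 5} = \frac{2 X}{5 + X}$)
$W{\left(m{\left(O{\left(-5 \right)},0 \right)} \right)} 34 F{\left(-6 \right)} = 2 \cdot 3 \frac{1}{5 + 3} \cdot 34 \cdot 1 = 2 \cdot 3 \cdot \frac{1}{8} \cdot 34 \cdot 1 = \frac{3}{4} \cdot 34 \cdot 1 = \frac{51}{2} \cdot 1 = \frac{51}{2}$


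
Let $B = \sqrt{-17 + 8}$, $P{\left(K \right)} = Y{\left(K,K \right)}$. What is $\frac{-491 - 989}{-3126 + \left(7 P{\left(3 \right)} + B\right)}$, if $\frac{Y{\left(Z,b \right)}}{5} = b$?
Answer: $\frac{149036}{304215} + \frac{148 i}{304215} \approx 0.4899 + 0.0004865 i$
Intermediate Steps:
$Y{\left(Z,b \right)} = 5 b$
$P{\left(K \right)} = 5 K$
$B = 3 i$ ($B = \sqrt{-9} = 3 i \approx 3.0 i$)
$\frac{-491 - 989}{-3126 + \left(7 P{\left(3 \right)} + B\right)} = \frac{-491 - 989}{-3126 + \left(7 \cdot 5 \cdot 3 + 3 i\right)} = - \frac{1480}{-3126 + \left(7 \cdot 15 + 3 i\right)} = - \frac{1480}{-3126 + \left(105 + 3 i\right)} = - \frac{1480}{-3021 + 3 i} = - 1480 \frac{-3021 - 3 i}{9126450} = - \frac{148 \left(-3021 - 3 i\right)}{912645}$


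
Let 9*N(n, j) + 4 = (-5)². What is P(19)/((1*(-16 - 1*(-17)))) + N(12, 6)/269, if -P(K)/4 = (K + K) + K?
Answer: -183989/807 ≈ -227.99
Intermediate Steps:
N(n, j) = 7/3 (N(n, j) = -4/9 + (⅑)*(-5)² = -4/9 + (⅑)*25 = -4/9 + 25/9 = 7/3)
P(K) = -12*K (P(K) = -4*((K + K) + K) = -4*(2*K + K) = -12*K)
P(19)/((1*(-16 - 1*(-17)))) + N(12, 6)/269 = (-12*19)/((1*(-16 - 1*(-17)))) + (7/3)/269 = -228/(-16 + 17) + (7/3)*(1/269) = -228/1 + 7/807 = -228*1 + 7/807 = -228 + 7/807 = -183989/807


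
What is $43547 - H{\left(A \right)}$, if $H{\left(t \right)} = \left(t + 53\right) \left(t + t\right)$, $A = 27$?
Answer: $39227$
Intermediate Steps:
$H{\left(t \right)} = 2 t \left(53 + t\right)$ ($H{\left(t \right)} = \left(53 + t\right) 2 t = 2 t \left(53 + t\right)$)
$43547 - H{\left(A \right)} = 43547 - 2 \cdot 27 \left(53 + 27\right) = 43547 - 2 \cdot 27 \cdot 80 = 43547 - 4320 = 39227$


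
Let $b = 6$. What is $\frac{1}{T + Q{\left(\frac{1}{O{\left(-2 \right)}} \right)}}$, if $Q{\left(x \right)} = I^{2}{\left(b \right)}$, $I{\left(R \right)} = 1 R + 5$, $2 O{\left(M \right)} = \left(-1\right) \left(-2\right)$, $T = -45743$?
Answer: $- \frac{1}{45622} \approx -2.1919 \cdot 10^{-5}$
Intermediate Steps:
$O{\left(M \right)} = 1$ ($O{\left(M \right)} = \frac{\left(-1\right) \left(-2\right)}{2} = \frac{1}{2} \cdot 2 = 1$)
$I{\left(R \right)} = 5 + R$ ($I{\left(R \right)} = R + 5 = 5 + R$)
$Q{\left(x \right)} = 121$ ($Q{\left(x \right)} = \left(5 + 6\right)^{2} = 11^{2} = 121$)
$\frac{1}{T + Q{\left(\frac{1}{O{\left(-2 \right)}} \right)}} = \frac{1}{-45743 + 121} = \frac{1}{-45622} = - \frac{1}{45622}$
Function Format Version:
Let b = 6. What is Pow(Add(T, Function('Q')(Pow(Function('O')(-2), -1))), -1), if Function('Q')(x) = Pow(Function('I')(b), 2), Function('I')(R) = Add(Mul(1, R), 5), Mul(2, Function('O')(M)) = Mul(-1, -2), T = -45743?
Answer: Rational(-1, 45622) ≈ -2.1919e-5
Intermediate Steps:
Function('O')(M) = 1 (Function('O')(M) = Mul(Rational(1, 2), Mul(-1, -2)) = Mul(Rational(1, 2), 2) = 1)
Function('I')(R) = Add(5, R) (Function('I')(R) = Add(R, 5) = Add(5, R))
Function('Q')(x) = 121 (Function('Q')(x) = Pow(Add(5, 6), 2) = Pow(11, 2) = 121)
Pow(Add(T, Function('Q')(Pow(Function('O')(-2), -1))), -1) = Pow(Add(-45743, 121), -1) = Pow(-45622, -1) = Rational(-1, 45622)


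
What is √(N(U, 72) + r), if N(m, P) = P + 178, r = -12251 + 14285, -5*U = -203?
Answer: 2*√571 ≈ 47.791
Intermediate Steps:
U = 203/5 (U = -⅕*(-203) = 203/5 ≈ 40.600)
r = 2034
N(m, P) = 178 + P
√(N(U, 72) + r) = √((178 + 72) + 2034) = √(250 + 2034) = √2284 = 2*√571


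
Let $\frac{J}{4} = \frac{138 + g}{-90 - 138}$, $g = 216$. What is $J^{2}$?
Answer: $\frac{13924}{361} \approx 38.571$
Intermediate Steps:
$J = - \frac{118}{19}$ ($J = 4 \frac{138 + 216}{-90 - 138} = 4 \frac{354}{-228} = 4 \cdot 354 \left(- \frac{1}{228}\right) = 4 \left(- \frac{59}{38}\right) = - \frac{118}{19} \approx -6.2105$)
$J^{2} = \left(- \frac{118}{19}\right)^{2} = \frac{13924}{361}$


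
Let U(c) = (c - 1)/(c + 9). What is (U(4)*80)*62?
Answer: 14880/13 ≈ 1144.6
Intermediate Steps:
U(c) = (-1 + c)/(9 + c)
(U(4)*80)*62 = (((-1 + 4)/(9 + 4))*80)*62 = ((3/13)*80)*62 = (240/13)*62 = 14880/13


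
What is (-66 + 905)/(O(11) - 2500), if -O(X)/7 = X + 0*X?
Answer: -839/2577 ≈ -0.32557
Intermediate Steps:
O(X) = -7*X (O(X) = -7*(X + 0*X) = -7*(X + 0) = -7*X)
(-66 + 905)/(O(11) - 2500) = (-66 + 905)/(-7*11 - 2500) = 839/(-77 - 2500) = 839/(-2577) = 839*(-1/2577) = -839/2577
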